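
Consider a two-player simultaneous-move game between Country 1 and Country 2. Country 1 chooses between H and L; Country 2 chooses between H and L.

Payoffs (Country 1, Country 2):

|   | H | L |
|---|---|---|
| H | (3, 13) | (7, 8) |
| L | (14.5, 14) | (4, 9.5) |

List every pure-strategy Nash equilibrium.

(L, H)

(H, H): Country 1 prefers L (14.5 > 3) — not an equilibrium.
(H, L): Country 2 prefers H (13 > 8) — not an equilibrium.
(L, H): Country 1 gets 14.5 ≥ 3 from H, and Country 2 gets 14 ≥ 9.5 from L — Nash equilibrium.
(L, L): Country 1 prefers H (7 > 4); Country 2 prefers H (14 > 9.5) — not an equilibrium.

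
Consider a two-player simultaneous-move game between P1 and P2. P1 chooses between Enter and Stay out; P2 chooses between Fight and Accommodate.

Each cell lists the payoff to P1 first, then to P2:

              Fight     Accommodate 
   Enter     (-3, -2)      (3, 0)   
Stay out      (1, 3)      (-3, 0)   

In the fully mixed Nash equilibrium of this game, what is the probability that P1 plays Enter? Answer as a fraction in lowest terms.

Let x be the probability that P1 plays Enter. In a completely mixed equilibrium, P2 must be indifferent between Fight and Accommodate.
P2's expected payoff from Fight is −2x + 3(1−x); from Accommodate it is 0.
Setting these equal: −5x + 3 = 0, so x = 3/5.

3/5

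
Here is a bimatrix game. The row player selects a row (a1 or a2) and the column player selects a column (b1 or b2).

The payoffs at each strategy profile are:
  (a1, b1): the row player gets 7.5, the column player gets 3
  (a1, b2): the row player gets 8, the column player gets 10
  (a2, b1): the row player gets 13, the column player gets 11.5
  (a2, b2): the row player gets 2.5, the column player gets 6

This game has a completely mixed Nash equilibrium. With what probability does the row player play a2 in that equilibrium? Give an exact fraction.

Let x be the probability that the row player plays a1. In a completely mixed equilibrium, the column player must be indifferent between b1 and b2.
The column player's expected payoff from b1 is 3x + 11.5(1−x); from b2 it is 10x + 6(1−x).
Setting these equal: −8.5x + 11.5 = 4x + 6, so x = 11/25.
Therefore the row player plays a2 with probability 1 − 11/25 = 14/25.

14/25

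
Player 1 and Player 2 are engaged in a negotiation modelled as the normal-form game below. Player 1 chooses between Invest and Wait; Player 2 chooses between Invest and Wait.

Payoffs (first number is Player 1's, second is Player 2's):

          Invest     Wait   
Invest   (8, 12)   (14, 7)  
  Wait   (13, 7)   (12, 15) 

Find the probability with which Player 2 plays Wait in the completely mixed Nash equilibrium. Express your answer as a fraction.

Let c be the probability that Player 2 plays Invest. In a completely mixed equilibrium, Player 1 must be indifferent between Invest and Wait.
Player 1's expected payoff from Invest is 8c + 14(1−c); from Wait it is 13c + 12(1−c).
Setting these equal: −6c + 14 = c + 12, so c = 2/7.
Therefore Player 2 plays Wait with probability 1 − 2/7 = 5/7.

5/7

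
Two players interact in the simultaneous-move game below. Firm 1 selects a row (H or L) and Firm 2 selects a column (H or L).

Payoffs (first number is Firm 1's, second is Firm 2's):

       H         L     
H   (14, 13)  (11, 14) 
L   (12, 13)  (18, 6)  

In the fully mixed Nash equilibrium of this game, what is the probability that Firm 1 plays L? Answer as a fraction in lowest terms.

Let x be the probability that Firm 1 plays H. In a completely mixed equilibrium, Firm 2 must be indifferent between H and L.
Firm 2's expected payoff from H is 13x + 13(1−x); from L it is 14x + 6(1−x).
Setting these equal: 13 = 8x + 6, so x = 7/8.
Therefore Firm 1 plays L with probability 1 − 7/8 = 1/8.

1/8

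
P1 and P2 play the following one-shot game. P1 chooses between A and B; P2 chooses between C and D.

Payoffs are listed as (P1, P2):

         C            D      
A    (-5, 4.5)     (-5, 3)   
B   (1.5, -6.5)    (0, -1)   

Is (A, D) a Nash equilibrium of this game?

At (A, D), P1 earns -5; switching to B would give 0, so P1 would deviate.
P2 earns 3; switching to C would give 4.5, so P2 would deviate.
Since at least one player can profitably deviate, this is not a Nash equilibrium.

No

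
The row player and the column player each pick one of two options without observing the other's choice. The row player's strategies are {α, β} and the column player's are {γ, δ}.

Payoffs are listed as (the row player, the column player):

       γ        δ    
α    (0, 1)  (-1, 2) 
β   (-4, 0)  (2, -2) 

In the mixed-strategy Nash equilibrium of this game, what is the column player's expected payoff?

2/3

First find x, the probability the row player plays α, from the column player's indifference between γ and δ: x = 2x − 2(1−x), giving x = 2/3.
Since the column player is indifferent in equilibrium, the column player's expected payoff equals the payoff from either column against (2/3, 1/3). Using γ: (2/3) = 2/3.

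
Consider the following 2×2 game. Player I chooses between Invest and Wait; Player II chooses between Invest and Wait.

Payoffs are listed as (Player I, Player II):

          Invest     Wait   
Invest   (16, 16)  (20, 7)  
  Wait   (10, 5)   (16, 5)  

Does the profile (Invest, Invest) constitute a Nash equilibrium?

Yes

At (Invest, Invest), Player I earns 16; switching to Wait would give 10, so Player I has no profitable deviation.
Player II earns 16; switching to Wait would give 7, so Player II has no profitable deviation.
Neither player can gain by a unilateral deviation, so this profile is a Nash equilibrium.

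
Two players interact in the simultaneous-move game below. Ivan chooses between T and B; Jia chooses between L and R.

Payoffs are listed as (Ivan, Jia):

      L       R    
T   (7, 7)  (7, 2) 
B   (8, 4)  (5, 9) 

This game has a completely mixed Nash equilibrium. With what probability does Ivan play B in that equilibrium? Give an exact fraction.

1/2

Let x be the probability that Ivan plays T. In a completely mixed equilibrium, Jia must be indifferent between L and R.
Jia's expected payoff from L is 7x + 4(1−x); from R it is 2x + 9(1−x).
Setting these equal: 3x + 4 = −7x + 9, so x = 1/2.
Therefore Ivan plays B with probability 1 − 1/2 = 1/2.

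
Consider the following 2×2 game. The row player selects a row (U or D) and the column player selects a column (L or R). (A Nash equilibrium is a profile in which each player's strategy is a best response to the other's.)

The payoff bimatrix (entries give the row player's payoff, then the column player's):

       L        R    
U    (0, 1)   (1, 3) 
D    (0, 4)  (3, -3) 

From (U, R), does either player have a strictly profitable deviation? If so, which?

The row player at (U, R) earns 1; deviating to D yields 3 — a strict improvement.
The column player earns 3; deviating to L yields 1 — not better.
Only the row player has a strictly profitable deviation.

The row player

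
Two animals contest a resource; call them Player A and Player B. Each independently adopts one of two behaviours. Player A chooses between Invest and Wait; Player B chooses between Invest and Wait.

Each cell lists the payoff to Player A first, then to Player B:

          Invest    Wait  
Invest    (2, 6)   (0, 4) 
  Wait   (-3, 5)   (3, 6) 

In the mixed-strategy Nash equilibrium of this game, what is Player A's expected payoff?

3/4

First find y, the probability Player B plays Invest, from Player A's indifference between Invest and Wait: 2y = −3y + 3(1−y), giving y = 3/8.
Since Player A is indifferent in equilibrium, Player A's expected payoff equals the payoff from either row against (3/8, 5/8). Using Invest: 2(3/8) = 3/4.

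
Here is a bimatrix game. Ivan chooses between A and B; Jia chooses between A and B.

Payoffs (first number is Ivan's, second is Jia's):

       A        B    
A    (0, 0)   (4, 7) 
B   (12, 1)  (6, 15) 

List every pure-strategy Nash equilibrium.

(B, B)

(A, A): Ivan prefers B (12 > 0); Jia prefers B (7 > 0) — not an equilibrium.
(A, B): Ivan prefers B (6 > 4) — not an equilibrium.
(B, A): Jia prefers B (15 > 1) — not an equilibrium.
(B, B): Ivan gets 6 ≥ 4 from A, and Jia gets 15 ≥ 1 from A — Nash equilibrium.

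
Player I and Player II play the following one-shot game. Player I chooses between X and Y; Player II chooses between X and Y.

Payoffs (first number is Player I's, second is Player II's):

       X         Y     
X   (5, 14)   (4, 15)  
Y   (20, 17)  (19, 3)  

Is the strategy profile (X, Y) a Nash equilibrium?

At (X, Y), Player I earns 4; switching to Y would give 19, so Player I would deviate.
Player II earns 15; switching to X would give 14, so Player II has no profitable deviation.
Since at least one player can profitably deviate, this is not a Nash equilibrium.

No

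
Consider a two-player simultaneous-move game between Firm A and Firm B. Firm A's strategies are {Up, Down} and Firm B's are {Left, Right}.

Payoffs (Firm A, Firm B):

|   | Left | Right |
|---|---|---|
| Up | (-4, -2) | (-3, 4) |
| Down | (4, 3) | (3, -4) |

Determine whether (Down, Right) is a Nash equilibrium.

At (Down, Right), Firm A earns 3; switching to Up would give -3, so Firm A has no profitable deviation.
Firm B earns -4; switching to Left would give 3, so Firm B would deviate.
Since at least one player can profitably deviate, this is not a Nash equilibrium.

No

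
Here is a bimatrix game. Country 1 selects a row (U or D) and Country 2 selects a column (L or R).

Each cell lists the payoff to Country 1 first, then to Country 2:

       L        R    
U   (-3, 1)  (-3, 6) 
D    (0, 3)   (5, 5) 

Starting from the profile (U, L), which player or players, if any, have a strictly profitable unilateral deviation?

Both

Country 1 at (U, L) earns -3; deviating to D yields 0 — a strict improvement.
Country 2 earns 1; deviating to R yields 6 — a strict improvement.
Both Country 1 and Country 2 have strictly profitable deviations.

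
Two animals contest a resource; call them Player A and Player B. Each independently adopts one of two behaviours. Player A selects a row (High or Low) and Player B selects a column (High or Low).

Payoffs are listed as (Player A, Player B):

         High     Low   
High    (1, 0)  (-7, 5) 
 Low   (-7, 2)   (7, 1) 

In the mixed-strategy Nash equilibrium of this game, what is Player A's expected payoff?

-21/11

First find y, the probability Player B plays High, from Player A's indifference between High and Low: y − 7(1−y) = −7y + 7(1−y), giving y = 7/11.
Since Player A is indifferent in equilibrium, Player A's expected payoff equals the payoff from either row against (7/11, 4/11). Using High: (7/11) − 7(4/11) = -21/11.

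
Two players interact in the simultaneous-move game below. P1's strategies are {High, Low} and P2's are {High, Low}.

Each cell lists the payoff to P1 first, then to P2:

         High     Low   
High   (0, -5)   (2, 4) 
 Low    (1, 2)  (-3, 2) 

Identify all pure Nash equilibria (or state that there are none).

(High, Low) and (Low, High)

(High, High): P1 prefers Low (1 > 0); P2 prefers Low (4 > -5) — not an equilibrium.
(High, Low): P1 gets 2 ≥ -3 from Low, and P2 gets 4 ≥ -5 from High — Nash equilibrium.
(Low, High): P1 gets 1 ≥ 0 from High, and P2 gets 2 ≥ 2 from Low — Nash equilibrium.
(Low, Low): P1 prefers High (2 > -3) — not an equilibrium.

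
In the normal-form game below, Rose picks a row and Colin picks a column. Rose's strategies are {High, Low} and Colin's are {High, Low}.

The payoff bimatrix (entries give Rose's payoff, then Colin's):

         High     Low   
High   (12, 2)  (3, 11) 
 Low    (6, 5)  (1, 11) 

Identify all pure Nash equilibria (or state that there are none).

(High, High): Colin prefers Low (11 > 2) — not an equilibrium.
(High, Low): Rose gets 3 ≥ 1 from Low, and Colin gets 11 ≥ 2 from High — Nash equilibrium.
(Low, High): Rose prefers High (12 > 6); Colin prefers Low (11 > 5) — not an equilibrium.
(Low, Low): Rose prefers High (3 > 1) — not an equilibrium.

(High, Low)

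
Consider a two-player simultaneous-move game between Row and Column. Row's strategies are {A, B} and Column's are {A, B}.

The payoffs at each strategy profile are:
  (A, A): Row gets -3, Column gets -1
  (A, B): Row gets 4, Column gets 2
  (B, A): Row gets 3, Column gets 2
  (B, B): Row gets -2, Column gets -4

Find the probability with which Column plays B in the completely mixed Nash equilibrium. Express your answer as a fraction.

Let y be the probability that Column plays A. In a completely mixed equilibrium, Row must be indifferent between A and B.
Row's expected payoff from A is −3y + 4(1−y); from B it is 3y − 2(1−y).
Setting these equal: −7y + 4 = 5y − 2, so y = 1/2.
Therefore Column plays B with probability 1 − 1/2 = 1/2.

1/2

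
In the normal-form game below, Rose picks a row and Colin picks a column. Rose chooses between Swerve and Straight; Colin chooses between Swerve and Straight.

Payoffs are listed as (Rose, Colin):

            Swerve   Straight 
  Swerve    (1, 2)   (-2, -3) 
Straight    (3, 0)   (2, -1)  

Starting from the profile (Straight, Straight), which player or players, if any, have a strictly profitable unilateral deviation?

Rose at (Straight, Straight) earns 2; deviating to Swerve yields -2 — not better.
Colin earns -1; deviating to Swerve yields 0 — a strict improvement.
Only Colin has a strictly profitable deviation.

Colin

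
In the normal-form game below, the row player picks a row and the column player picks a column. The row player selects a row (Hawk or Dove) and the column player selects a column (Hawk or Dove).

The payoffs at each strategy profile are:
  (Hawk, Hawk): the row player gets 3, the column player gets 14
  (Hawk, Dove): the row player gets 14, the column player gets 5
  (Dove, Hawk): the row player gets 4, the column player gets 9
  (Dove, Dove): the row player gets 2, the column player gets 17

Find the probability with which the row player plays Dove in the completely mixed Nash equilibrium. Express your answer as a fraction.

9/17

Let r be the probability that the row player plays Hawk. In a completely mixed equilibrium, the column player must be indifferent between Hawk and Dove.
The column player's expected payoff from Hawk is 14r + 9(1−r); from Dove it is 5r + 17(1−r).
Setting these equal: 5r + 9 = −12r + 17, so r = 8/17.
Therefore the row player plays Dove with probability 1 − 8/17 = 9/17.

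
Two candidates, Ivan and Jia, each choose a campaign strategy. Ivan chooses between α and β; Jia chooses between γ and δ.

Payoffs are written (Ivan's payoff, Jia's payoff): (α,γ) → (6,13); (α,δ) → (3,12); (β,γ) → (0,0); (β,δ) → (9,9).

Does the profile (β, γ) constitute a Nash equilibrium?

No

At (β, γ), Ivan earns 0; switching to α would give 6, so Ivan would deviate.
Jia earns 0; switching to δ would give 9, so Jia would deviate.
Since at least one player can profitably deviate, this is not a Nash equilibrium.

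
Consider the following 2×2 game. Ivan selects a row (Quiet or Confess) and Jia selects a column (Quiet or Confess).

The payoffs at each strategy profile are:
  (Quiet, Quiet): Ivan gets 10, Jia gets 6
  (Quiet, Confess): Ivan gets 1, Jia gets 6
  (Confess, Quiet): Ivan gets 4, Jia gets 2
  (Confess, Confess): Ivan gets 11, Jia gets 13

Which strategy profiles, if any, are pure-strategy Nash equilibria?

(Quiet, Quiet) and (Confess, Confess)

(Quiet, Quiet): Ivan gets 10 ≥ 4 from Confess, and Jia gets 6 ≥ 6 from Confess — Nash equilibrium.
(Quiet, Confess): Ivan prefers Confess (11 > 1) — not an equilibrium.
(Confess, Quiet): Ivan prefers Quiet (10 > 4); Jia prefers Confess (13 > 2) — not an equilibrium.
(Confess, Confess): Ivan gets 11 ≥ 1 from Quiet, and Jia gets 13 ≥ 2 from Quiet — Nash equilibrium.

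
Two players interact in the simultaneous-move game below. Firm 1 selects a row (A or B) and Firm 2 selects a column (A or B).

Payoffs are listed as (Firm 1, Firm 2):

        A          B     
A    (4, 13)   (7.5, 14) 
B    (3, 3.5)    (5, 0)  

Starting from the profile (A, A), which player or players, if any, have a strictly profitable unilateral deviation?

Firm 2

Firm 1 at (A, A) earns 4; deviating to B yields 3 — not better.
Firm 2 earns 13; deviating to B yields 14 — a strict improvement.
Only Firm 2 has a strictly profitable deviation.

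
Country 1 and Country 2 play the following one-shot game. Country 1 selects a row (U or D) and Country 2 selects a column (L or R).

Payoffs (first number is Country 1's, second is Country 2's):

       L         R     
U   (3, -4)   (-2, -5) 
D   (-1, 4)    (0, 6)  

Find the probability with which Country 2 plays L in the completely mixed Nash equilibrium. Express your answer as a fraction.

1/3

Let c be the probability that Country 2 plays L. In a completely mixed equilibrium, Country 1 must be indifferent between U and D.
Country 1's expected payoff from U is 3c − 2(1−c); from D it is −c.
Setting these equal: 5c − 2 = −c, so c = 1/3.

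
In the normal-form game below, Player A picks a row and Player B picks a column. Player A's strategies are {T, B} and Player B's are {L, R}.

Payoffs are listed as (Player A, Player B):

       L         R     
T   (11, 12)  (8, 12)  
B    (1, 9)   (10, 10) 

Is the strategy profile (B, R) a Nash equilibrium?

At (B, R), Player A earns 10; switching to T would give 8, so Player A has no profitable deviation.
Player B earns 10; switching to L would give 9, so Player B has no profitable deviation.
Neither player can gain by a unilateral deviation, so this profile is a Nash equilibrium.

Yes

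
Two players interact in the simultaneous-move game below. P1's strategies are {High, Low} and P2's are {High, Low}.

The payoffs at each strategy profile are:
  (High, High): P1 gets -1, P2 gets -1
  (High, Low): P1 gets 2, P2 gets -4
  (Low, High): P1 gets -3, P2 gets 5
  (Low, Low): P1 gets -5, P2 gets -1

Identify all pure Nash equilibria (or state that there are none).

(High, High): P1 gets -1 ≥ -3 from Low, and P2 gets -1 ≥ -4 from Low — Nash equilibrium.
(High, Low): P2 prefers High (-1 > -4) — not an equilibrium.
(Low, High): P1 prefers High (-1 > -3) — not an equilibrium.
(Low, Low): P1 prefers High (2 > -5); P2 prefers High (5 > -1) — not an equilibrium.

(High, High)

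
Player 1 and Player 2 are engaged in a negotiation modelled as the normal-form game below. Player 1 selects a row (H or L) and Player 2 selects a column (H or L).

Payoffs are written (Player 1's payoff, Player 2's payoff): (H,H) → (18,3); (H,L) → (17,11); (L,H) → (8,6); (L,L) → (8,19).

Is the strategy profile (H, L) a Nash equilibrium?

Yes

At (H, L), Player 1 earns 17; switching to L would give 8, so Player 1 has no profitable deviation.
Player 2 earns 11; switching to H would give 3, so Player 2 has no profitable deviation.
Neither player can gain by a unilateral deviation, so this profile is a Nash equilibrium.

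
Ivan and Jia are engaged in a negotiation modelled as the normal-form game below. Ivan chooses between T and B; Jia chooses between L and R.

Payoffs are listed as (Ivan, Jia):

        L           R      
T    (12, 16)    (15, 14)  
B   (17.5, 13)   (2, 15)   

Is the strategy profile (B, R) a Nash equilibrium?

At (B, R), Ivan earns 2; switching to T would give 15, so Ivan would deviate.
Jia earns 15; switching to L would give 13, so Jia has no profitable deviation.
Since at least one player can profitably deviate, this is not a Nash equilibrium.

No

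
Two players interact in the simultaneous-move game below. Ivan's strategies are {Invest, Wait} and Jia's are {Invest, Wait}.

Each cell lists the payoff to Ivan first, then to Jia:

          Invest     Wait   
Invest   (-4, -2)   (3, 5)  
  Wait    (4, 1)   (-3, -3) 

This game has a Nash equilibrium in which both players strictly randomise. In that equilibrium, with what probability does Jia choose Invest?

3/7

Let c be the probability that Jia plays Invest. In a completely mixed equilibrium, Ivan must be indifferent between Invest and Wait.
Ivan's expected payoff from Invest is −4c + 3(1−c); from Wait it is 4c − 3(1−c).
Setting these equal: −7c + 3 = 7c − 3, so c = 3/7.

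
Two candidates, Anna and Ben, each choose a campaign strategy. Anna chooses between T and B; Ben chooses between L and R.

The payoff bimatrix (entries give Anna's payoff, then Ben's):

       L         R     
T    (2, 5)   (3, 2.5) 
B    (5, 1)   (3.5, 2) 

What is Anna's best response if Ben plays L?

Against L, Anna earns 2 from T and 5 from B.
So B is the best response.

B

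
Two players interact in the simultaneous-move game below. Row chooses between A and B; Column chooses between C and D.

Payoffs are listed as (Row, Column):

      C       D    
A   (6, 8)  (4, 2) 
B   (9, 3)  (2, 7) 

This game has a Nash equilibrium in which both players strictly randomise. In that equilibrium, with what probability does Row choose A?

2/5

Let r be the probability that Row plays A. In a completely mixed equilibrium, Column must be indifferent between C and D.
Column's expected payoff from C is 8r + 3(1−r); from D it is 2r + 7(1−r).
Setting these equal: 5r + 3 = −5r + 7, so r = 2/5.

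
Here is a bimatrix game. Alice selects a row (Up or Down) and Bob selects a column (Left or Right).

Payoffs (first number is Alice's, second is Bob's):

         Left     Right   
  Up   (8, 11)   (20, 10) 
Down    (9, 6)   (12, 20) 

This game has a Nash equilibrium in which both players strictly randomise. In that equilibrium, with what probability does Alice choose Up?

14/15

Let r be the probability that Alice plays Up. In a completely mixed equilibrium, Bob must be indifferent between Left and Right.
Bob's expected payoff from Left is 11r + 6(1−r); from Right it is 10r + 20(1−r).
Setting these equal: 5r + 6 = −10r + 20, so r = 14/15.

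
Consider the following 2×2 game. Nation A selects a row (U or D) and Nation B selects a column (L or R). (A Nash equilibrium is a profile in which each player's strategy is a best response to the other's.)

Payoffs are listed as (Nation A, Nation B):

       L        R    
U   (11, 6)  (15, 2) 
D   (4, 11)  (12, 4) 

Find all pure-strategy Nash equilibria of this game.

(U, L): Nation A gets 11 ≥ 4 from D, and Nation B gets 6 ≥ 2 from R — Nash equilibrium.
(U, R): Nation B prefers L (6 > 2) — not an equilibrium.
(D, L): Nation A prefers U (11 > 4) — not an equilibrium.
(D, R): Nation A prefers U (15 > 12); Nation B prefers L (11 > 4) — not an equilibrium.

(U, L)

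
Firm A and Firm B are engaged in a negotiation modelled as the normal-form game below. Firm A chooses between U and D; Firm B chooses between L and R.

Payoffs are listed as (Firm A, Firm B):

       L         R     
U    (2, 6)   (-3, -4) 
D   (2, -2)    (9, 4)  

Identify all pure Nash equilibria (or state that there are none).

(U, L) and (D, R)

(U, L): Firm A gets 2 ≥ 2 from D, and Firm B gets 6 ≥ -4 from R — Nash equilibrium.
(U, R): Firm A prefers D (9 > -3); Firm B prefers L (6 > -4) — not an equilibrium.
(D, L): Firm B prefers R (4 > -2) — not an equilibrium.
(D, R): Firm A gets 9 ≥ -3 from U, and Firm B gets 4 ≥ -2 from L — Nash equilibrium.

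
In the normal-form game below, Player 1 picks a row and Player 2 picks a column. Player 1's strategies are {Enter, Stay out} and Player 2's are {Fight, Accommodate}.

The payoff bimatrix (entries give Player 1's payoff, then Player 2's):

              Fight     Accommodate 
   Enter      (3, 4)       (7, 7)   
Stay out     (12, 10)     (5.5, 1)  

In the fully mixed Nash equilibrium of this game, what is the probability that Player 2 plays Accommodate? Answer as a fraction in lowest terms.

6/7

Let q be the probability that Player 2 plays Fight. In a completely mixed equilibrium, Player 1 must be indifferent between Enter and Stay out.
Player 1's expected payoff from Enter is 3q + 7(1−q); from Stay out it is 12q + 5.5(1−q).
Setting these equal: −4q + 7 = 6.5q + 5.5, so q = 1/7.
Therefore Player 2 plays Accommodate with probability 1 − 1/7 = 6/7.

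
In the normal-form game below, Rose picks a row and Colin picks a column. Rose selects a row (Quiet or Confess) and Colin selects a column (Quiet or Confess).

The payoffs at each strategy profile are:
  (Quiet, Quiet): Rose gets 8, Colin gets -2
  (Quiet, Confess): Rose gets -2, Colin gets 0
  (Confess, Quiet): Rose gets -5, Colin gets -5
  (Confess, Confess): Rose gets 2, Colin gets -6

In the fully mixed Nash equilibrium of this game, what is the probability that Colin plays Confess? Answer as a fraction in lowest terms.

13/17

Let q be the probability that Colin plays Quiet. In a completely mixed equilibrium, Rose must be indifferent between Quiet and Confess.
Rose's expected payoff from Quiet is 8q − 2(1−q); from Confess it is −5q + 2(1−q).
Setting these equal: 10q − 2 = −7q + 2, so q = 4/17.
Therefore Colin plays Confess with probability 1 − 4/17 = 13/17.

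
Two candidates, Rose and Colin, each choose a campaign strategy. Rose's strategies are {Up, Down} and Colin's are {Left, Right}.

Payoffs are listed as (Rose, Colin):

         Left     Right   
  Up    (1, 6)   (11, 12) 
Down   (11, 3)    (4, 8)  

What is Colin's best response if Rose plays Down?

Right

Against Down, Colin earns 3 from Left and 8 from Right.
So Right is the best response.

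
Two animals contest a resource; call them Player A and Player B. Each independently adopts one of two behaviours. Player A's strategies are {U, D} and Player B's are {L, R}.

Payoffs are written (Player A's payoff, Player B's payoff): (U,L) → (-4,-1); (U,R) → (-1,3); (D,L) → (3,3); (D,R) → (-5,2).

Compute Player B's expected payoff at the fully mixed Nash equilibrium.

First find x, the probability Player A plays U, from Player B's indifference between L and R: −x + 3(1−x) = 3x + 2(1−x), giving x = 1/5.
Since Player B is indifferent in equilibrium, Player B's expected payoff equals the payoff from either column against (1/5, 4/5). Using L: −(1/5) + 3(4/5) = 11/5.

11/5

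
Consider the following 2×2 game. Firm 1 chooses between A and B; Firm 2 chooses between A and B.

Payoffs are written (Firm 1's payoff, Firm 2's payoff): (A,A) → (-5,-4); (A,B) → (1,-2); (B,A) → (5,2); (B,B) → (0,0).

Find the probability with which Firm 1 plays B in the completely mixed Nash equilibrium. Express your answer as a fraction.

1/2

Let r be the probability that Firm 1 plays A. In a completely mixed equilibrium, Firm 2 must be indifferent between A and B.
Firm 2's expected payoff from A is −4r + 2(1−r); from B it is −2r.
Setting these equal: −6r + 2 = −2r, so r = 1/2.
Therefore Firm 1 plays B with probability 1 − 1/2 = 1/2.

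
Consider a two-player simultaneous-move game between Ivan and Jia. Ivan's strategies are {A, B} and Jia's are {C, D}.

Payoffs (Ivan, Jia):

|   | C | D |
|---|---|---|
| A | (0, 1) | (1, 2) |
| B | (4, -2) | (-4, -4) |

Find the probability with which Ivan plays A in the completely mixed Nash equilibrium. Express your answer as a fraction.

2/3

Let r be the probability that Ivan plays A. In a completely mixed equilibrium, Jia must be indifferent between C and D.
Jia's expected payoff from C is r − 2(1−r); from D it is 2r − 4(1−r).
Setting these equal: 3r − 2 = 6r − 4, so r = 2/3.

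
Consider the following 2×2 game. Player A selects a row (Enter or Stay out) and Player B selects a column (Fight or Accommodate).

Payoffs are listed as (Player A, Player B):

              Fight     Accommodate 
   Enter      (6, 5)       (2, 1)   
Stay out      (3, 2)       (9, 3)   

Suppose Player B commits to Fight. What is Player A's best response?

Against Fight, Player A earns 6 from Enter and 3 from Stay out.
So Enter is the best response.

Enter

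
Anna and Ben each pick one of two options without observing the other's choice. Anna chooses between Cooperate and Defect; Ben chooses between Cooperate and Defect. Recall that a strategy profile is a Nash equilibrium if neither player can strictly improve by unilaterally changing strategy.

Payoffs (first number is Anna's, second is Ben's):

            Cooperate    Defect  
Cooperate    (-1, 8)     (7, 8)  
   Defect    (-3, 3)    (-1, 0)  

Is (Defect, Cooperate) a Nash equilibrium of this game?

No

At (Defect, Cooperate), Anna earns -3; switching to Cooperate would give -1, so Anna would deviate.
Ben earns 3; switching to Defect would give 0, so Ben has no profitable deviation.
Since at least one player can profitably deviate, this is not a Nash equilibrium.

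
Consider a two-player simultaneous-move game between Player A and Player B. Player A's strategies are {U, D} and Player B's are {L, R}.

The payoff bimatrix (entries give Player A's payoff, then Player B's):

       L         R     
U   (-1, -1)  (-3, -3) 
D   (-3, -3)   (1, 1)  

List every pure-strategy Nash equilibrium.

(U, L) and (D, R)

(U, L): Player A gets -1 ≥ -3 from D, and Player B gets -1 ≥ -3 from R — Nash equilibrium.
(U, R): Player A prefers D (1 > -3); Player B prefers L (-1 > -3) — not an equilibrium.
(D, L): Player A prefers U (-1 > -3); Player B prefers R (1 > -3) — not an equilibrium.
(D, R): Player A gets 1 ≥ -3 from U, and Player B gets 1 ≥ -3 from L — Nash equilibrium.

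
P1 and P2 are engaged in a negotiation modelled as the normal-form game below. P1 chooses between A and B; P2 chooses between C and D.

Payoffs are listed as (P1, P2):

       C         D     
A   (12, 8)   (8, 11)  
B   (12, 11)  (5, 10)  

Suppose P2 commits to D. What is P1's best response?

Against D, P1 earns 8 from A and 5 from B.
So A is the best response.

A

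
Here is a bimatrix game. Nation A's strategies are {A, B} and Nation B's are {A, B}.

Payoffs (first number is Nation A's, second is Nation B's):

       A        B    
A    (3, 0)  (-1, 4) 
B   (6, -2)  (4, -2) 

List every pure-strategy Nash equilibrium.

(A, A): Nation A prefers B (6 > 3); Nation B prefers B (4 > 0) — not an equilibrium.
(A, B): Nation A prefers B (4 > -1) — not an equilibrium.
(B, A): Nation A gets 6 ≥ 3 from A, and Nation B gets -2 ≥ -2 from B — Nash equilibrium.
(B, B): Nation A gets 4 ≥ -1 from A, and Nation B gets -2 ≥ -2 from A — Nash equilibrium.

(B, A) and (B, B)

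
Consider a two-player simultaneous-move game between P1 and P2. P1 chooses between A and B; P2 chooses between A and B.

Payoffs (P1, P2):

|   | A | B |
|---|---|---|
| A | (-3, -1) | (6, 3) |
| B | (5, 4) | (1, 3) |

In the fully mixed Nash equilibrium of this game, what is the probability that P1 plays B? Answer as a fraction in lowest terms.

Let p be the probability that P1 plays A. In a completely mixed equilibrium, P2 must be indifferent between A and B.
P2's expected payoff from A is −p + 4(1−p); from B it is 3p + 3(1−p).
Setting these equal: −5p + 4 = 3, so p = 1/5.
Therefore P1 plays B with probability 1 − 1/5 = 4/5.

4/5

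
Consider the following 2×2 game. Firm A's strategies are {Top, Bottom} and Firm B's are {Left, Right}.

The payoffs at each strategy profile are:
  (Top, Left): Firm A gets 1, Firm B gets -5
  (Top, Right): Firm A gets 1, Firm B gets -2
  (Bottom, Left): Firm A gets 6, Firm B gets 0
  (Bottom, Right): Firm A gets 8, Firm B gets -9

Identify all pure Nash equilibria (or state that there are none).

(Top, Left): Firm A prefers Bottom (6 > 1); Firm B prefers Right (-2 > -5) — not an equilibrium.
(Top, Right): Firm A prefers Bottom (8 > 1) — not an equilibrium.
(Bottom, Left): Firm A gets 6 ≥ 1 from Top, and Firm B gets 0 ≥ -9 from Right — Nash equilibrium.
(Bottom, Right): Firm B prefers Left (0 > -9) — not an equilibrium.

(Bottom, Left)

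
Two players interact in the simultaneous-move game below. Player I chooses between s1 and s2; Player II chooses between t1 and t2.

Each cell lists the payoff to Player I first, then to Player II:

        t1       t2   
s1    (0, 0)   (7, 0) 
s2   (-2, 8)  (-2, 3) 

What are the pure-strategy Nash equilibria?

(s1, t1) and (s1, t2)

(s1, t1): Player I gets 0 ≥ -2 from s2, and Player II gets 0 ≥ 0 from t2 — Nash equilibrium.
(s1, t2): Player I gets 7 ≥ -2 from s2, and Player II gets 0 ≥ 0 from t1 — Nash equilibrium.
(s2, t1): Player I prefers s1 (0 > -2) — not an equilibrium.
(s2, t2): Player I prefers s1 (7 > -2); Player II prefers t1 (8 > 3) — not an equilibrium.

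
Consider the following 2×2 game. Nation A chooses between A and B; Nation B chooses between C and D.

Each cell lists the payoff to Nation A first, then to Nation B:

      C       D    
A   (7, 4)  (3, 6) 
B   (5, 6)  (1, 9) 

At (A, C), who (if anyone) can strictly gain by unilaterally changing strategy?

Nation A at (A, C) earns 7; deviating to B yields 5 — not better.
Nation B earns 4; deviating to D yields 6 — a strict improvement.
Only Nation B has a strictly profitable deviation.

Nation B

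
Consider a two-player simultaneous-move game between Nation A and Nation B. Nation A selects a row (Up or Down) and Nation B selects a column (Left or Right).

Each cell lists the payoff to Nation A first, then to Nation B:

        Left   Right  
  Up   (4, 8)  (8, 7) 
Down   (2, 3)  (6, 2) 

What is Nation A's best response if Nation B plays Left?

Up

Against Left, Nation A earns 4 from Up and 2 from Down.
So Up is the best response.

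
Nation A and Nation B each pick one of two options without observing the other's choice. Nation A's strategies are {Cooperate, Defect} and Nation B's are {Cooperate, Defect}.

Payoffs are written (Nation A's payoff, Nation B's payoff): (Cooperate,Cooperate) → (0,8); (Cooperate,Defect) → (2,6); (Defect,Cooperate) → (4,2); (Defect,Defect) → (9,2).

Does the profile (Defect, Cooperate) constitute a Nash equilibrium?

Yes

At (Defect, Cooperate), Nation A earns 4; switching to Cooperate would give 0, so Nation A has no profitable deviation.
Nation B earns 2; switching to Defect would give 2, so Nation B has no profitable deviation.
Neither player can gain by a unilateral deviation, so this profile is a Nash equilibrium.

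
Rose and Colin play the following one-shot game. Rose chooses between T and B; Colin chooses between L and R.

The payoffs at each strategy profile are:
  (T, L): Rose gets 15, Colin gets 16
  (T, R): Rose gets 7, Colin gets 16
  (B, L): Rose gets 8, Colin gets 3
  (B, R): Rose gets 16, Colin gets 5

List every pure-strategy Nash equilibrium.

(T, L): Rose gets 15 ≥ 8 from B, and Colin gets 16 ≥ 16 from R — Nash equilibrium.
(T, R): Rose prefers B (16 > 7) — not an equilibrium.
(B, L): Rose prefers T (15 > 8); Colin prefers R (5 > 3) — not an equilibrium.
(B, R): Rose gets 16 ≥ 7 from T, and Colin gets 5 ≥ 3 from L — Nash equilibrium.

(T, L) and (B, R)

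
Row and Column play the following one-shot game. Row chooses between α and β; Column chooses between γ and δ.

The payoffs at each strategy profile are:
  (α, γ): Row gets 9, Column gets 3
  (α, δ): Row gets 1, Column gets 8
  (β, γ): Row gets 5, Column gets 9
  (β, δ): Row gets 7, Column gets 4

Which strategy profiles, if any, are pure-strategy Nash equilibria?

none

(α, γ): Column prefers δ (8 > 3) — not an equilibrium.
(α, δ): Row prefers β (7 > 1) — not an equilibrium.
(β, γ): Row prefers α (9 > 5) — not an equilibrium.
(β, δ): Column prefers γ (9 > 4) — not an equilibrium.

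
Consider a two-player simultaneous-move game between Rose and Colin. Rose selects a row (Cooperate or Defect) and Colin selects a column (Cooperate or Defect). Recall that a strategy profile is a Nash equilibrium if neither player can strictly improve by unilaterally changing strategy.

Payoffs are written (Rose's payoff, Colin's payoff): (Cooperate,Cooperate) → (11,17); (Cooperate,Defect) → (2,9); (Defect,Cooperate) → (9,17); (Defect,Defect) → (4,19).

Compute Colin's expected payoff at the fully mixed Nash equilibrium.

17

First find x, the probability Rose plays Cooperate, from Colin's indifference between Cooperate and Defect: 17x + 17(1−x) = 9x + 19(1−x), giving x = 1/5.
Since Colin is indifferent in equilibrium, Colin's expected payoff equals the payoff from either column against (1/5, 4/5). Using Cooperate: 17(1/5) + 17(4/5) = 17.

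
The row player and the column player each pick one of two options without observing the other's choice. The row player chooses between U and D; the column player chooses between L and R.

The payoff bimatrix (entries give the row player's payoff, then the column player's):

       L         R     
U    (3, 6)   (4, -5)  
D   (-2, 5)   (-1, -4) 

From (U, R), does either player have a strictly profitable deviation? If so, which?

The row player at (U, R) earns 4; deviating to D yields -1 — not better.
The column player earns -5; deviating to L yields 6 — a strict improvement.
Only the column player has a strictly profitable deviation.

The column player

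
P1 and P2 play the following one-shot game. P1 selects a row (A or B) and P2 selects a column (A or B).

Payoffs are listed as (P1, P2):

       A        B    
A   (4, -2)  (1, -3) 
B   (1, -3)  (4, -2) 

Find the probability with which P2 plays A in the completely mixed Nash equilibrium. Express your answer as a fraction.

Let q be the probability that P2 plays A. In a completely mixed equilibrium, P1 must be indifferent between A and B.
P1's expected payoff from A is 4q + (1−q); from B it is q + 4(1−q).
Setting these equal: 3q + 1 = −3q + 4, so q = 1/2.

1/2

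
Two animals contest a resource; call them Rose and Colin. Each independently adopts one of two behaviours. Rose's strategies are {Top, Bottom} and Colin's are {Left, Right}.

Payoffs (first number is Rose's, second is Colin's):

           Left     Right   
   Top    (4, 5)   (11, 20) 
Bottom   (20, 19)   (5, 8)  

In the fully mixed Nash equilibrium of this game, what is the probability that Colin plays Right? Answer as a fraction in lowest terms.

Let y be the probability that Colin plays Left. In a completely mixed equilibrium, Rose must be indifferent between Top and Bottom.
Rose's expected payoff from Top is 4y + 11(1−y); from Bottom it is 20y + 5(1−y).
Setting these equal: −7y + 11 = 15y + 5, so y = 3/11.
Therefore Colin plays Right with probability 1 − 3/11 = 8/11.

8/11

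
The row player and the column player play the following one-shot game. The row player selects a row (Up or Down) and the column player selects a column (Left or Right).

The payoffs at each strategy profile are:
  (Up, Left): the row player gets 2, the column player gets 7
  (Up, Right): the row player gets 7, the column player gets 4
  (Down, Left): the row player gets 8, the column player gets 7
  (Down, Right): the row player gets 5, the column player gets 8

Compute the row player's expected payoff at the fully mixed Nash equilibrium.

First find q, the probability the column player plays Left, from the row player's indifference between Up and Down: 2q + 7(1−q) = 8q + 5(1−q), giving q = 1/4.
Since the row player is indifferent in equilibrium, the row player's expected payoff equals the payoff from either row against (1/4, 3/4). Using Up: 2(1/4) + 7(3/4) = 23/4.

23/4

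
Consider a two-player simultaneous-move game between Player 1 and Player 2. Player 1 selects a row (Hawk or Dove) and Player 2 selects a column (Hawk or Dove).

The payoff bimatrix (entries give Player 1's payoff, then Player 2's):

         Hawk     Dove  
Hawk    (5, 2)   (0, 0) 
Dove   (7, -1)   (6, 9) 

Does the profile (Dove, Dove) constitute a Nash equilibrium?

At (Dove, Dove), Player 1 earns 6; switching to Hawk would give 0, so Player 1 has no profitable deviation.
Player 2 earns 9; switching to Hawk would give -1, so Player 2 has no profitable deviation.
Neither player can gain by a unilateral deviation, so this profile is a Nash equilibrium.

Yes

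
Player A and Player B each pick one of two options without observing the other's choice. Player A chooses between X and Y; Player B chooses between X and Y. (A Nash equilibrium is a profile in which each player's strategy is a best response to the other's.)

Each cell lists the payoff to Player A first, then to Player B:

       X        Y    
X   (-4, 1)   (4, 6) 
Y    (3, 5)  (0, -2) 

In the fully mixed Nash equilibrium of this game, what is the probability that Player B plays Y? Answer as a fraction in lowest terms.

Let c be the probability that Player B plays X. In a completely mixed equilibrium, Player A must be indifferent between X and Y.
Player A's expected payoff from X is −4c + 4(1−c); from Y it is 3c.
Setting these equal: −8c + 4 = 3c, so c = 4/11.
Therefore Player B plays Y with probability 1 − 4/11 = 7/11.

7/11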